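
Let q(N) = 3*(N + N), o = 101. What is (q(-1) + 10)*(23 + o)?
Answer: 496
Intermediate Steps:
q(N) = 6*N (q(N) = 3*(2*N) = 6*N)
(q(-1) + 10)*(23 + o) = (6*(-1) + 10)*(23 + 101) = (-6 + 10)*124 = 4*124 = 496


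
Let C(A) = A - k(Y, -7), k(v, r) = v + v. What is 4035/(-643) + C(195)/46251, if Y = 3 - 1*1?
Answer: -186499972/29739393 ≈ -6.2711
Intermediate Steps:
Y = 2 (Y = 3 - 1 = 2)
k(v, r) = 2*v
C(A) = -4 + A (C(A) = A - 2*2 = A - 1*4 = A - 4 = -4 + A)
4035/(-643) + C(195)/46251 = 4035/(-643) + (-4 + 195)/46251 = 4035*(-1/643) + 191*(1/46251) = -4035/643 + 191/46251 = -186499972/29739393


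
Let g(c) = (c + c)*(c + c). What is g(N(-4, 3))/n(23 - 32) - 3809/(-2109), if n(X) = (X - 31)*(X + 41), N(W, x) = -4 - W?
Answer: 3809/2109 ≈ 1.8061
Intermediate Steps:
g(c) = 4*c² (g(c) = (2*c)*(2*c) = 4*c²)
n(X) = (-31 + X)*(41 + X)
g(N(-4, 3))/n(23 - 32) - 3809/(-2109) = (4*(-4 - 1*(-4))²)/(-1271 + (23 - 32)² + 10*(23 - 32)) - 3809/(-2109) = (4*(-4 + 4)²)/(-1271 + (-9)² + 10*(-9)) - 3809*(-1/2109) = (4*0²)/(-1271 + 81 - 90) + 3809/2109 = (4*0)/(-1280) + 3809/2109 = 0*(-1/1280) + 3809/2109 = 0 + 3809/2109 = 3809/2109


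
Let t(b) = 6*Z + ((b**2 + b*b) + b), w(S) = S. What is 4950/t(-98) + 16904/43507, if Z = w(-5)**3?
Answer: 5841301/8875428 ≈ 0.65814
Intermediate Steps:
Z = -125 (Z = (-5)**3 = -125)
t(b) = -750 + b + 2*b**2 (t(b) = 6*(-125) + ((b**2 + b*b) + b) = -750 + ((b**2 + b**2) + b) = -750 + (2*b**2 + b) = -750 + (b + 2*b**2) = -750 + b + 2*b**2)
4950/t(-98) + 16904/43507 = 4950/(-750 - 98 + 2*(-98)**2) + 16904/43507 = 4950/(-750 - 98 + 2*9604) + 16904*(1/43507) = 4950/(-750 - 98 + 19208) + 16904/43507 = 4950/18360 + 16904/43507 = 4950*(1/18360) + 16904/43507 = 55/204 + 16904/43507 = 5841301/8875428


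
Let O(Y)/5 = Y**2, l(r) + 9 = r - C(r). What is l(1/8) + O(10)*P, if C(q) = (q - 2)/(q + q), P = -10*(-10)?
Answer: 399989/8 ≈ 49999.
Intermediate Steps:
P = 100
C(q) = (-2 + q)/(2*q) (C(q) = (-2 + q)/((2*q)) = (-2 + q)*(1/(2*q)) = (-2 + q)/(2*q))
l(r) = -9 + r - (-2 + r)/(2*r) (l(r) = -9 + (r - (-2 + r)/(2*r)) = -9 + r - (-2 + r)/(2*r))
O(Y) = 5*Y**2
l(1/8) + O(10)*P = (-19/2 + 1/8 + 1/(1/8)) + (5*10**2)*100 = (-19/2 + 1/8 + 1/(1/8)) + (5*100)*100 = (-19/2 + 1/8 + 8) + 500*100 = -11/8 + 50000 = 399989/8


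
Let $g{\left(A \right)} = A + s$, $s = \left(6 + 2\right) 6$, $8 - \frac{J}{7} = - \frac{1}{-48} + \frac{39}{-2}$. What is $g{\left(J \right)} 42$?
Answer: $\frac{80759}{8} \approx 10095.0$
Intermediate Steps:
$J = \frac{9233}{48}$ ($J = 56 - 7 \left(- \frac{1}{-48} + \frac{39}{-2}\right) = 56 - 7 \left(\left(-1\right) \left(- \frac{1}{48}\right) + 39 \left(- \frac{1}{2}\right)\right) = 56 - 7 \left(\frac{1}{48} - \frac{39}{2}\right) = 56 - - \frac{6545}{48} = 56 + \frac{6545}{48} = \frac{9233}{48} \approx 192.35$)
$s = 48$ ($s = 8 \cdot 6 = 48$)
$g{\left(A \right)} = 48 + A$ ($g{\left(A \right)} = A + 48 = 48 + A$)
$g{\left(J \right)} 42 = \left(48 + \frac{9233}{48}\right) 42 = \frac{11537}{48} \cdot 42 = \frac{80759}{8}$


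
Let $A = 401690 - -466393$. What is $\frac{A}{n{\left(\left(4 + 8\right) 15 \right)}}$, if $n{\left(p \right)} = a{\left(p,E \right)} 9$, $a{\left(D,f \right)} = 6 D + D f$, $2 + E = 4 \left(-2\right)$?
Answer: $- \frac{289361}{2160} \approx -133.96$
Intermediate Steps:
$E = -10$ ($E = -2 + 4 \left(-2\right) = -2 - 8 = -10$)
$A = 868083$ ($A = 401690 + 466393 = 868083$)
$n{\left(p \right)} = - 36 p$ ($n{\left(p \right)} = p \left(6 - 10\right) 9 = p \left(-4\right) 9 = - 4 p 9 = - 36 p$)
$\frac{A}{n{\left(\left(4 + 8\right) 15 \right)}} = \frac{868083}{\left(-36\right) \left(4 + 8\right) 15} = \frac{868083}{\left(-36\right) 12 \cdot 15} = \frac{868083}{\left(-36\right) 180} = \frac{868083}{-6480} = 868083 \left(- \frac{1}{6480}\right) = - \frac{289361}{2160}$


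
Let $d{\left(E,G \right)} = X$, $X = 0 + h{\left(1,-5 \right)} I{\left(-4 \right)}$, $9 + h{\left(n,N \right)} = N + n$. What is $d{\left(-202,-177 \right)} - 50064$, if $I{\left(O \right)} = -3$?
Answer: $-50025$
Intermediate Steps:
$h{\left(n,N \right)} = -9 + N + n$ ($h{\left(n,N \right)} = -9 + \left(N + n\right) = -9 + N + n$)
$X = 39$ ($X = 0 + \left(-9 - 5 + 1\right) \left(-3\right) = 0 - -39 = 0 + 39 = 39$)
$d{\left(E,G \right)} = 39$
$d{\left(-202,-177 \right)} - 50064 = 39 - 50064 = -50025$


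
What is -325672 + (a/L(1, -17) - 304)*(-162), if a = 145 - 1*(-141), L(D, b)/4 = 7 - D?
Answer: -556709/2 ≈ -2.7835e+5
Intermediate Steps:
L(D, b) = 28 - 4*D (L(D, b) = 4*(7 - D) = 28 - 4*D)
a = 286 (a = 145 + 141 = 286)
-325672 + (a/L(1, -17) - 304)*(-162) = -325672 + (286/(28 - 4*1) - 304)*(-162) = -325672 + (286/(28 - 4) - 304)*(-162) = -325672 + (286/24 - 304)*(-162) = -325672 + (286*(1/24) - 304)*(-162) = -325672 + (143/12 - 304)*(-162) = -325672 - 3505/12*(-162) = -325672 + 94635/2 = -556709/2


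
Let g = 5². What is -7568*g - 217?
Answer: -189417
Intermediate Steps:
g = 25
-7568*g - 217 = -7568*25 - 217 = -344*550 - 217 = -189200 - 217 = -189417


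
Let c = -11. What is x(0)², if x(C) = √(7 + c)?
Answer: -4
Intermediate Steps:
x(C) = 2*I (x(C) = √(7 - 11) = √(-4) = 2*I)
x(0)² = (2*I)² = -4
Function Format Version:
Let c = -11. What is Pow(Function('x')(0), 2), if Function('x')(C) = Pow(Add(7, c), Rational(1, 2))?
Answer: -4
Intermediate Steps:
Function('x')(C) = Mul(2, I) (Function('x')(C) = Pow(Add(7, -11), Rational(1, 2)) = Pow(-4, Rational(1, 2)) = Mul(2, I))
Pow(Function('x')(0), 2) = Pow(Mul(2, I), 2) = -4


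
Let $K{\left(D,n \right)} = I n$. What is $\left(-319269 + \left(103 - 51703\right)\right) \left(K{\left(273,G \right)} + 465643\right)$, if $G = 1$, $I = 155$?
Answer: $-172750038462$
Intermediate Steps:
$K{\left(D,n \right)} = 155 n$
$\left(-319269 + \left(103 - 51703\right)\right) \left(K{\left(273,G \right)} + 465643\right) = \left(-319269 + \left(103 - 51703\right)\right) \left(155 \cdot 1 + 465643\right) = \left(-319269 + \left(103 - 51703\right)\right) \left(155 + 465643\right) = \left(-319269 - 51600\right) 465798 = \left(-370869\right) 465798 = -172750038462$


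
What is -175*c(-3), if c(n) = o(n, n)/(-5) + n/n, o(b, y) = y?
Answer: -280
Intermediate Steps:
c(n) = 1 - n/5 (c(n) = n/(-5) + n/n = n*(-⅕) + 1 = -n/5 + 1 = 1 - n/5)
-175*c(-3) = -175*(1 - ⅕*(-3)) = -175*(1 + ⅗) = -175*8/5 = -280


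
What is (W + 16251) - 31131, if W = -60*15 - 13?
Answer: -15793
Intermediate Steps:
W = -913 (W = -900 - 13 = -913)
(W + 16251) - 31131 = (-913 + 16251) - 31131 = 15338 - 31131 = -15793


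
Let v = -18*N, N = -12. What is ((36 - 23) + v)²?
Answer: 52441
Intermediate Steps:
v = 216 (v = -18*(-12) = 216)
((36 - 23) + v)² = ((36 - 23) + 216)² = (13 + 216)² = 229² = 52441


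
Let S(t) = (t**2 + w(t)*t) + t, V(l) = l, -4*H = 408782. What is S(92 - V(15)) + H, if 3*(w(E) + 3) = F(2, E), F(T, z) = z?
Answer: -566665/6 ≈ -94444.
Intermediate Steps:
H = -204391/2 (H = -1/4*408782 = -204391/2 ≈ -1.0220e+5)
w(E) = -3 + E/3
S(t) = t + t**2 + t*(-3 + t/3) (S(t) = (t**2 + (-3 + t/3)*t) + t = (t**2 + t*(-3 + t/3)) + t = t + t**2 + t*(-3 + t/3))
S(92 - V(15)) + H = 2*(92 - 1*15)*(-3 + 2*(92 - 1*15))/3 - 204391/2 = 2*(92 - 15)*(-3 + 2*(92 - 15))/3 - 204391/2 = (2/3)*77*(-3 + 2*77) - 204391/2 = (2/3)*77*(-3 + 154) - 204391/2 = (2/3)*77*151 - 204391/2 = 23254/3 - 204391/2 = -566665/6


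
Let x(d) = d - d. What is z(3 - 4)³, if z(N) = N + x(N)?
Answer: -1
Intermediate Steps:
x(d) = 0
z(N) = N (z(N) = N + 0 = N)
z(3 - 4)³ = (3 - 4)³ = (-1)³ = -1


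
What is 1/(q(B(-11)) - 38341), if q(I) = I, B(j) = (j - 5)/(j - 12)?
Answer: -23/881827 ≈ -2.6082e-5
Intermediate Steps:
B(j) = (-5 + j)/(-12 + j)
1/(q(B(-11)) - 38341) = 1/((-5 - 11)/(-12 - 11) - 38341) = 1/(-16/(-23) - 38341) = 1/(-1/23*(-16) - 38341) = 1/(16/23 - 38341) = 1/(-881827/23) = -23/881827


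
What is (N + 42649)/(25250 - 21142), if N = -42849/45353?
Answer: 483554312/46577531 ≈ 10.382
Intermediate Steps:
N = -42849/45353 (N = -42849*1/45353 = -42849/45353 ≈ -0.94479)
(N + 42649)/(25250 - 21142) = (-42849/45353 + 42649)/(25250 - 21142) = (1934217248/45353)/4108 = (1934217248/45353)*(1/4108) = 483554312/46577531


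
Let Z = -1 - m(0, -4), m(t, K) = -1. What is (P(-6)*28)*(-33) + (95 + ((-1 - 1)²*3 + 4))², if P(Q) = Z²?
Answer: 12321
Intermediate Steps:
Z = 0 (Z = -1 - 1*(-1) = -1 + 1 = 0)
P(Q) = 0 (P(Q) = 0² = 0)
(P(-6)*28)*(-33) + (95 + ((-1 - 1)²*3 + 4))² = (0*28)*(-33) + (95 + ((-1 - 1)²*3 + 4))² = 0*(-33) + (95 + ((-2)²*3 + 4))² = 0 + (95 + (4*3 + 4))² = 0 + (95 + (12 + 4))² = 0 + (95 + 16)² = 0 + 111² = 0 + 12321 = 12321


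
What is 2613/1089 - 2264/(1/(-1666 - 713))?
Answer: 1955139199/363 ≈ 5.3861e+6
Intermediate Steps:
2613/1089 - 2264/(1/(-1666 - 713)) = 2613*(1/1089) - 2264/(1/(-2379)) = 871/363 - 2264/(-1/2379) = 871/363 - 2264*(-2379) = 871/363 + 5386056 = 1955139199/363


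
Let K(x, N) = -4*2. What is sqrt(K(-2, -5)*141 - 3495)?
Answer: I*sqrt(4623) ≈ 67.993*I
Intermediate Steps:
K(x, N) = -8
sqrt(K(-2, -5)*141 - 3495) = sqrt(-8*141 - 3495) = sqrt(-1128 - 3495) = sqrt(-4623) = I*sqrt(4623)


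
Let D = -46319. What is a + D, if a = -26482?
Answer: -72801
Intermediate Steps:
a + D = -26482 - 46319 = -72801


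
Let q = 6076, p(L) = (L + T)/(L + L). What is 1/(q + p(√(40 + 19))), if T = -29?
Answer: 717027/4357014145 + 29*√59/4357014145 ≈ 0.00016462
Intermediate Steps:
p(L) = (-29 + L)/(2*L) (p(L) = (L - 29)/(L + L) = (-29 + L)/((2*L)) = (-29 + L)*(1/(2*L)) = (-29 + L)/(2*L))
1/(q + p(√(40 + 19))) = 1/(6076 + (-29 + √(40 + 19))/(2*(√(40 + 19)))) = 1/(6076 + (-29 + √59)/(2*(√59))) = 1/(6076 + (√59/59)*(-29 + √59)/2) = 1/(6076 + √59*(-29 + √59)/118)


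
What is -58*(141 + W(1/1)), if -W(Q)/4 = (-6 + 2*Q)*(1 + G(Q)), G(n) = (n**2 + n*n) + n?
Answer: -11890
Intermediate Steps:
G(n) = n + 2*n**2 (G(n) = (n**2 + n**2) + n = 2*n**2 + n = n + 2*n**2)
W(Q) = -4*(1 + Q*(1 + 2*Q))*(-6 + 2*Q) (W(Q) = -4*(-6 + 2*Q)*(1 + Q*(1 + 2*Q)) = -4*(1 + Q*(1 + 2*Q))*(-6 + 2*Q))
-58*(141 + W(1/1)) = -58*(141 + (24 - 16*(1/1)**3 + 16/1 + 40*(1/1)**2)) = -58*(141 + (24 - 16*1**3 + 16*1 + 40*1**2)) = -58*(141 + (24 - 16*1 + 16 + 40*1)) = -58*(141 + (24 - 16 + 16 + 40)) = -58*(141 + 64) = -58*205 = -11890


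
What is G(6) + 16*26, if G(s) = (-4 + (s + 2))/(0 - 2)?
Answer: 414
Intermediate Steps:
G(s) = 1 - s/2 (G(s) = (-4 + (2 + s))/(-2) = (-2 + s)*(-1/2) = 1 - s/2)
G(6) + 16*26 = (1 - 1/2*6) + 16*26 = (1 - 3) + 416 = -2 + 416 = 414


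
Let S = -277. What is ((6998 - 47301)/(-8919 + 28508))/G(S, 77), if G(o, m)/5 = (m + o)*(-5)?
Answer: -40303/97945000 ≈ -0.00041149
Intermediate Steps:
G(o, m) = -25*m - 25*o (G(o, m) = 5*((m + o)*(-5)) = 5*(-5*m - 5*o) = -25*m - 25*o)
((6998 - 47301)/(-8919 + 28508))/G(S, 77) = ((6998 - 47301)/(-8919 + 28508))/(-25*77 - 25*(-277)) = (-40303/19589)/(-1925 + 6925) = -40303*1/19589/5000 = -40303/19589*1/5000 = -40303/97945000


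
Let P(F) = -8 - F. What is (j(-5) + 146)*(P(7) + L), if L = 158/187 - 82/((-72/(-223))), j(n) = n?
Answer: -84836551/2244 ≈ -37806.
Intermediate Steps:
L = -1704053/6732 (L = 158*(1/187) - 82/((-72*(-1/223))) = 158/187 - 82/72/223 = 158/187 - 82*223/72 = 158/187 - 9143/36 = -1704053/6732 ≈ -253.13)
(j(-5) + 146)*(P(7) + L) = (-5 + 146)*((-8 - 1*7) - 1704053/6732) = 141*((-8 - 7) - 1704053/6732) = 141*(-15 - 1704053/6732) = 141*(-1805033/6732) = -84836551/2244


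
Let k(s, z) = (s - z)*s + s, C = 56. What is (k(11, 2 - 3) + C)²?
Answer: 39601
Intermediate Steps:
k(s, z) = s + s*(s - z) (k(s, z) = s*(s - z) + s = s + s*(s - z))
(k(11, 2 - 3) + C)² = (11*(1 + 11 - (2 - 3)) + 56)² = (11*(1 + 11 - 1*(-1)) + 56)² = (11*(1 + 11 + 1) + 56)² = (11*13 + 56)² = (143 + 56)² = 199² = 39601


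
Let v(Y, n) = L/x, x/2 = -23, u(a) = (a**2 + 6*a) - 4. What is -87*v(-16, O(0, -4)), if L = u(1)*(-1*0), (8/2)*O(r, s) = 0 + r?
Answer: 0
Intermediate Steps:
u(a) = -4 + a**2 + 6*a
O(r, s) = r/4 (O(r, s) = (0 + r)/4 = r/4)
x = -46 (x = 2*(-23) = -46)
L = 0 (L = (-4 + 1**2 + 6*1)*(-1*0) = (-4 + 1 + 6)*0 = 3*0 = 0)
v(Y, n) = 0 (v(Y, n) = 0/(-46) = 0*(-1/46) = 0)
-87*v(-16, O(0, -4)) = -87*0 = 0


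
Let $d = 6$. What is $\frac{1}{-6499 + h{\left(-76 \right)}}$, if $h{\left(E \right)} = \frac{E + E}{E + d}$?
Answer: $- \frac{35}{227389} \approx -0.00015392$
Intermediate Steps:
$h{\left(E \right)} = \frac{2 E}{6 + E}$ ($h{\left(E \right)} = \frac{E + E}{E + 6} = \frac{2 E}{6 + E}$)
$\frac{1}{-6499 + h{\left(-76 \right)}} = \frac{1}{-6499 + 2 \left(-76\right) \frac{1}{6 - 76}} = \frac{1}{-6499 + 2 \left(-76\right) \frac{1}{-70}} = \frac{1}{-6499 + 2 \left(-76\right) \left(- \frac{1}{70}\right)} = \frac{1}{-6499 + \frac{76}{35}} = \frac{1}{- \frac{227389}{35}} = - \frac{35}{227389}$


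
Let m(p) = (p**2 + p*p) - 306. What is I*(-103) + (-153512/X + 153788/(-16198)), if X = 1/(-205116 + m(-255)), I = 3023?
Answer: 93707009997511/8099 ≈ 1.1570e+10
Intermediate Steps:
m(p) = -306 + 2*p**2 (m(p) = (p**2 + p**2) - 306 = 2*p**2 - 306 = -306 + 2*p**2)
X = -1/75372 (X = 1/(-205116 + (-306 + 2*(-255)**2)) = 1/(-205116 + (-306 + 2*65025)) = 1/(-205116 + (-306 + 130050)) = 1/(-205116 + 129744) = 1/(-75372) = -1/75372 ≈ -1.3268e-5)
I*(-103) + (-153512/X + 153788/(-16198)) = 3023*(-103) + (-153512/(-1/75372) + 153788/(-16198)) = -311369 + (-153512*(-75372) + 153788*(-1/16198)) = -311369 + (11570506464 - 76894/8099) = -311369 + 93709531775042/8099 = 93707009997511/8099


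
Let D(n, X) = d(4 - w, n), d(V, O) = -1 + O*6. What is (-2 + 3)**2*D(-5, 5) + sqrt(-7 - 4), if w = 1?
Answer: -31 + I*sqrt(11) ≈ -31.0 + 3.3166*I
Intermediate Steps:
d(V, O) = -1 + 6*O
D(n, X) = -1 + 6*n
(-2 + 3)**2*D(-5, 5) + sqrt(-7 - 4) = (-2 + 3)**2*(-1 + 6*(-5)) + sqrt(-7 - 4) = 1**2*(-1 - 30) + sqrt(-11) = 1*(-31) + I*sqrt(11) = -31 + I*sqrt(11)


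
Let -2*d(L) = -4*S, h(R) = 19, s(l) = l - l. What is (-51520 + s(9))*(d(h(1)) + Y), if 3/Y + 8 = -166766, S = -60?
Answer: 515531866080/83387 ≈ 6.1824e+6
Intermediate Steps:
s(l) = 0
Y = -3/166774 (Y = 3/(-8 - 166766) = 3/(-166774) = 3*(-1/166774) = -3/166774 ≈ -1.7988e-5)
d(L) = -120 (d(L) = -(-2)*(-60) = -1/2*240 = -120)
(-51520 + s(9))*(d(h(1)) + Y) = (-51520 + 0)*(-120 - 3/166774) = -51520*(-20012883/166774) = 515531866080/83387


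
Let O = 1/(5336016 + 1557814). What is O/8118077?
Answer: 1/55964642764910 ≈ 1.7868e-14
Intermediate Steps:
O = 1/6893830 ≈ 1.4506e-7
O/8118077 = (1/6893830)/8118077 = (1/6893830)*(1/8118077) = 1/55964642764910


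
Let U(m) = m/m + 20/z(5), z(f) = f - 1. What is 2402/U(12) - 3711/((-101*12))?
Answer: 488915/1212 ≈ 403.40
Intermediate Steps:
z(f) = -1 + f
U(m) = 6 (U(m) = m/m + 20/(-1 + 5) = 1 + 20/4 = 1 + 20*(1/4) = 1 + 5 = 6)
2402/U(12) - 3711/((-101*12)) = 2402/6 - 3711/((-101*12)) = 2402*(1/6) - 3711/(-1212) = 1201/3 - 3711*(-1/1212) = 1201/3 + 1237/404 = 488915/1212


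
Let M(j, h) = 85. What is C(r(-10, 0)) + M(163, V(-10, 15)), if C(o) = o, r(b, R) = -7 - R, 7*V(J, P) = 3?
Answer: 78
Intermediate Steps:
V(J, P) = 3/7 (V(J, P) = (⅐)*3 = 3/7)
C(r(-10, 0)) + M(163, V(-10, 15)) = (-7 - 1*0) + 85 = (-7 + 0) + 85 = -7 + 85 = 78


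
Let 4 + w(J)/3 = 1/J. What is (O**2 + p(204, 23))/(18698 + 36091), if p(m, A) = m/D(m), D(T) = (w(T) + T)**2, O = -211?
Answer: 7590174714025/9340716307461 ≈ 0.81259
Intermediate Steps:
w(J) = -12 + 3/J (w(J) = -12 + 3*(1/J) = -12 + 3/J)
D(T) = (-12 + T + 3/T)**2 (D(T) = ((-12 + 3/T) + T)**2 = (-12 + T + 3/T)**2)
p(m, A) = m**3/(3 + m*(-12 + m))**2 (p(m, A) = m/(((3 + m*(-12 + m))**2/m**2)) = m*(m**2/(3 + m*(-12 + m))**2) = m**3/(3 + m*(-12 + m))**2)
(O**2 + p(204, 23))/(18698 + 36091) = ((-211)**2 + 204**3/(3 + 204*(-12 + 204))**2)/(18698 + 36091) = (44521 + 8489664/(3 + 204*192)**2)/54789 = (44521 + 8489664/(3 + 39168)**2)*(1/54789) = (44521 + 8489664/39171**2)*(1/54789) = (44521 + 8489664*(1/1534367241))*(1/54789) = (44521 + 943296/170485249)*(1/54789) = (7590174714025/170485249)*(1/54789) = 7590174714025/9340716307461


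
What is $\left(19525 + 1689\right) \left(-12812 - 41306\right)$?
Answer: $-1148059252$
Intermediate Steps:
$\left(19525 + 1689\right) \left(-12812 - 41306\right) = 21214 \left(-54118\right) = -1148059252$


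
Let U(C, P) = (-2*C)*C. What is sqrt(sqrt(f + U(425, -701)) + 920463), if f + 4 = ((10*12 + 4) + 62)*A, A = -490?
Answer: sqrt(920463 + 3*I*sqrt(50266)) ≈ 959.41 + 0.351*I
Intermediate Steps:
f = -91144 (f = -4 + ((10*12 + 4) + 62)*(-490) = -4 + ((120 + 4) + 62)*(-490) = -4 + (124 + 62)*(-490) = -4 + 186*(-490) = -4 - 91140 = -91144)
U(C, P) = -2*C**2
sqrt(sqrt(f + U(425, -701)) + 920463) = sqrt(sqrt(-91144 - 2*425**2) + 920463) = sqrt(sqrt(-91144 - 2*180625) + 920463) = sqrt(sqrt(-91144 - 361250) + 920463) = sqrt(sqrt(-452394) + 920463) = sqrt(3*I*sqrt(50266) + 920463) = sqrt(920463 + 3*I*sqrt(50266))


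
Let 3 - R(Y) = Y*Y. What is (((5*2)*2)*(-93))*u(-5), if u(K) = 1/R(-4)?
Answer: 1860/13 ≈ 143.08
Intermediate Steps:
R(Y) = 3 - Y² (R(Y) = 3 - Y*Y = 3 - Y²)
u(K) = -1/13 (u(K) = 1/(3 - 1*(-4)²) = 1/(3 - 1*16) = 1/(3 - 16) = 1/(-13) = -1/13)
(((5*2)*2)*(-93))*u(-5) = (((5*2)*2)*(-93))*(-1/13) = ((10*2)*(-93))*(-1/13) = (20*(-93))*(-1/13) = -1860*(-1/13) = 1860/13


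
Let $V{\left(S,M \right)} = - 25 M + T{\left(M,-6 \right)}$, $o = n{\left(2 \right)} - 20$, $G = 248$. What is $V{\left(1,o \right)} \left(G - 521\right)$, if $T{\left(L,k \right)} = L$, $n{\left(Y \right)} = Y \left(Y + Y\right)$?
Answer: $-78624$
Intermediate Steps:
$n{\left(Y \right)} = 2 Y^{2}$ ($n{\left(Y \right)} = Y 2 Y = 2 Y^{2}$)
$o = -12$ ($o = 2 \cdot 2^{2} - 20 = 2 \cdot 4 - 20 = 8 - 20 = -12$)
$V{\left(S,M \right)} = - 24 M$ ($V{\left(S,M \right)} = - 25 M + M = - 24 M$)
$V{\left(1,o \right)} \left(G - 521\right) = \left(-24\right) \left(-12\right) \left(248 - 521\right) = 288 \left(-273\right) = -78624$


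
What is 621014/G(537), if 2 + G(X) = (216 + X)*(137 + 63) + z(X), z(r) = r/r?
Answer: 621014/150599 ≈ 4.1236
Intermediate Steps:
z(r) = 1
G(X) = 43199 + 200*X (G(X) = -2 + ((216 + X)*(137 + 63) + 1) = -2 + ((216 + X)*200 + 1) = -2 + ((43200 + 200*X) + 1) = -2 + (43201 + 200*X) = 43199 + 200*X)
621014/G(537) = 621014/(43199 + 200*537) = 621014/(43199 + 107400) = 621014/150599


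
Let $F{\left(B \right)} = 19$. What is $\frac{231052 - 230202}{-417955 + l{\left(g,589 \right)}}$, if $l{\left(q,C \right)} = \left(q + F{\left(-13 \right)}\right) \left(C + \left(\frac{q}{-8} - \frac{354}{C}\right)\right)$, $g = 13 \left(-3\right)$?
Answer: $- \frac{40052}{20253141} \approx -0.0019776$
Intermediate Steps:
$g = -39$
$l{\left(q,C \right)} = \left(19 + q\right) \left(C - \frac{354}{C} - \frac{q}{8}\right)$ ($l{\left(q,C \right)} = \left(q + 19\right) \left(C + \left(\frac{q}{-8} - \frac{354}{C}\right)\right) = \left(19 + q\right) \left(C + \left(q \left(- \frac{1}{8}\right) - \frac{354}{C}\right)\right) = \left(19 + q\right) \left(C - \left(\frac{354}{C} + \frac{q}{8}\right)\right) = \left(19 + q\right) \left(C - \frac{354}{C} - \frac{q}{8}\right)$)
$\frac{231052 - 230202}{-417955 + l{\left(g,589 \right)}} = \frac{231052 - 230202}{-417955 + \frac{-53808 - -110448 + 589 \left(- \left(-39\right)^{2} - -741 + 152 \cdot 589 + 8 \cdot 589 \left(-39\right)\right)}{8 \cdot 589}} = \frac{850}{-417955 + \frac{1}{8} \cdot \frac{1}{589} \left(-53808 + 110448 + 589 \left(\left(-1\right) 1521 + 741 + 89528 - 183768\right)\right)} = \frac{850}{-417955 + \frac{1}{8} \cdot \frac{1}{589} \left(-53808 + 110448 + 589 \left(-1521 + 741 + 89528 - 183768\right)\right)} = \frac{850}{-417955 + \frac{1}{8} \cdot \frac{1}{589} \left(-53808 + 110448 + 589 \left(-95020\right)\right)} = \frac{850}{-417955 + \frac{1}{8} \cdot \frac{1}{589} \left(-53808 + 110448 - 55966780\right)} = \frac{850}{-417955 + \frac{1}{8} \cdot \frac{1}{589} \left(-55910140\right)} = \frac{850}{-417955 - \frac{13977535}{1178}} = \frac{850}{- \frac{506328525}{1178}} = 850 \left(- \frac{1178}{506328525}\right) = - \frac{40052}{20253141}$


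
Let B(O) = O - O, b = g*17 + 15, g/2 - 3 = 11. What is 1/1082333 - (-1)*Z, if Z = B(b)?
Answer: 1/1082333 ≈ 9.2393e-7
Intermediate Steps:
g = 28 (g = 6 + 2*11 = 6 + 22 = 28)
b = 491 (b = 28*17 + 15 = 476 + 15 = 491)
B(O) = 0
Z = 0
1/1082333 - (-1)*Z = 1/1082333 - (-1)*0 = 1/1082333 - 1*0 = 1/1082333 + 0 = 1/1082333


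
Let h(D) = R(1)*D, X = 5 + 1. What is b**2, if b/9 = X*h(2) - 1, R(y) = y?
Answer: 9801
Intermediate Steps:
X = 6
h(D) = D (h(D) = 1*D = D)
b = 99 (b = 9*(6*2 - 1) = 9*(12 - 1) = 9*11 = 99)
b**2 = 99**2 = 9801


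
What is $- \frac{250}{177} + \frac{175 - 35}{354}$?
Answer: $- \frac{60}{59} \approx -1.0169$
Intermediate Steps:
$- \frac{250}{177} + \frac{175 - 35}{354} = \left(-250\right) \frac{1}{177} + 140 \cdot \frac{1}{354} = - \frac{250}{177} + \frac{70}{177} = - \frac{60}{59}$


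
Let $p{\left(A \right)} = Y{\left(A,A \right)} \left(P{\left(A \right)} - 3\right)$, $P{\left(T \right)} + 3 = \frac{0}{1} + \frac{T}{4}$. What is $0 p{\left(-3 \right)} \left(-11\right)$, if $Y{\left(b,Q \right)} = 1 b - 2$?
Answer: $0$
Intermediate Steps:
$P{\left(T \right)} = -3 + \frac{T}{4}$ ($P{\left(T \right)} = -3 + \left(\frac{0}{1} + \frac{T}{4}\right) = -3 + \left(0 \cdot 1 + T \frac{1}{4}\right) = -3 + \left(0 + \frac{T}{4}\right) = -3 + \frac{T}{4}$)
$Y{\left(b,Q \right)} = -2 + b$ ($Y{\left(b,Q \right)} = b - 2 = -2 + b$)
$p{\left(A \right)} = \left(-6 + \frac{A}{4}\right) \left(-2 + A\right)$ ($p{\left(A \right)} = \left(-2 + A\right) \left(\left(-3 + \frac{A}{4}\right) - 3\right) = \left(-2 + A\right) \left(-6 + \frac{A}{4}\right) = \left(-6 + \frac{A}{4}\right) \left(-2 + A\right)$)
$0 p{\left(-3 \right)} \left(-11\right) = 0 \frac{\left(-24 - 3\right) \left(-2 - 3\right)}{4} \left(-11\right) = 0 \cdot \frac{1}{4} \left(-27\right) \left(-5\right) \left(-11\right) = 0 \cdot \frac{135}{4} \left(-11\right) = 0 \left(-11\right) = 0$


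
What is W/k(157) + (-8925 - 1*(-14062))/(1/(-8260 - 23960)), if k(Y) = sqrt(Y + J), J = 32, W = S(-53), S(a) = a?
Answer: -165514140 - 53*sqrt(21)/63 ≈ -1.6551e+8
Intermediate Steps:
W = -53
k(Y) = sqrt(32 + Y) (k(Y) = sqrt(Y + 32) = sqrt(32 + Y))
W/k(157) + (-8925 - 1*(-14062))/(1/(-8260 - 23960)) = -53/sqrt(32 + 157) + (-8925 - 1*(-14062))/(1/(-8260 - 23960)) = -53*sqrt(21)/63 + (-8925 + 14062)/(1/(-32220)) = -53*sqrt(21)/63 + 5137/(-1/32220) = -53*sqrt(21)/63 + 5137*(-32220) = -53*sqrt(21)/63 - 165514140 = -165514140 - 53*sqrt(21)/63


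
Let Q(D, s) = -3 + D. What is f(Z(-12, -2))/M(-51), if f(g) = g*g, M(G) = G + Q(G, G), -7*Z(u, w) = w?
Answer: -4/5145 ≈ -0.00077745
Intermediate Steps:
Z(u, w) = -w/7
M(G) = -3 + 2*G (M(G) = G + (-3 + G) = -3 + 2*G)
f(g) = g**2
f(Z(-12, -2))/M(-51) = (-1/7*(-2))**2/(-3 + 2*(-51)) = (2/7)**2/(-3 - 102) = (4/49)/(-105) = (4/49)*(-1/105) = -4/5145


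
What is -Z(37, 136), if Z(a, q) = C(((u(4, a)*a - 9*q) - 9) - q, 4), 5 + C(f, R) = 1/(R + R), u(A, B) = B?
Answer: 39/8 ≈ 4.8750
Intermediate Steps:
C(f, R) = -5 + 1/(2*R) (C(f, R) = -5 + 1/(R + R) = -5 + 1/(2*R))
Z(a, q) = -39/8 (Z(a, q) = -5 + (½)/4 = -5 + (½)*(¼) = -5 + ⅛ = -39/8)
-Z(37, 136) = -1*(-39/8) = 39/8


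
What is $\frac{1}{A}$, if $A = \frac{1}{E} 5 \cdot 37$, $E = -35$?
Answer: $- \frac{7}{37} \approx -0.18919$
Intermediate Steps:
$A = - \frac{37}{7}$ ($A = \frac{1}{-35} \cdot 5 \cdot 37 = \left(- \frac{1}{35}\right) 5 \cdot 37 = \left(- \frac{1}{7}\right) 37 = - \frac{37}{7} \approx -5.2857$)
$\frac{1}{A} = \frac{1}{- \frac{37}{7}} = - \frac{7}{37}$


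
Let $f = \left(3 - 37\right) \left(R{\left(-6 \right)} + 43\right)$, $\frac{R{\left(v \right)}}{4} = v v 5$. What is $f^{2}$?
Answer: $672987364$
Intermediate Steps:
$R{\left(v \right)} = 20 v^{2}$ ($R{\left(v \right)} = 4 v v 5 = 4 v^{2} \cdot 5 = 4 \cdot 5 v^{2} = 20 v^{2}$)
$f = -25942$ ($f = \left(3 - 37\right) \left(20 \left(-6\right)^{2} + 43\right) = - 34 \left(20 \cdot 36 + 43\right) = - 34 \left(720 + 43\right) = \left(-34\right) 763 = -25942$)
$f^{2} = \left(-25942\right)^{2} = 672987364$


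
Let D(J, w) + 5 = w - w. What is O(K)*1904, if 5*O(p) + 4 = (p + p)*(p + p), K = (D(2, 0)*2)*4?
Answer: 12177984/5 ≈ 2.4356e+6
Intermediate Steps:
D(J, w) = -5 (D(J, w) = -5 + (w - w) = -5 + 0 = -5)
K = -40 (K = -5*2*4 = -10*4 = -40)
O(p) = -4/5 + 4*p**2/5 (O(p) = -4/5 + ((p + p)*(p + p))/5 = -4/5 + ((2*p)*(2*p))/5 = -4/5 + (4*p**2)/5 = -4/5 + 4*p**2/5)
O(K)*1904 = (-4/5 + (4/5)*(-40)**2)*1904 = (-4/5 + (4/5)*1600)*1904 = (-4/5 + 1280)*1904 = (6396/5)*1904 = 12177984/5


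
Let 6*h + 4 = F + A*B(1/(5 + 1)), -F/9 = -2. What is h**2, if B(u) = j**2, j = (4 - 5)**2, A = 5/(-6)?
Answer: 6241/1296 ≈ 4.8156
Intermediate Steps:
A = -5/6 (A = 5*(-1/6) = -5/6 ≈ -0.83333)
j = 1 (j = (-1)**2 = 1)
F = 18 (F = -9*(-2) = 18)
B(u) = 1 (B(u) = 1**2 = 1)
h = 79/36 (h = -2/3 + (18 - 5/6*1)/6 = -2/3 + (18 - 5/6)/6 = -2/3 + (1/6)*(103/6) = -2/3 + 103/36 = 79/36 ≈ 2.1944)
h**2 = (79/36)**2 = 6241/1296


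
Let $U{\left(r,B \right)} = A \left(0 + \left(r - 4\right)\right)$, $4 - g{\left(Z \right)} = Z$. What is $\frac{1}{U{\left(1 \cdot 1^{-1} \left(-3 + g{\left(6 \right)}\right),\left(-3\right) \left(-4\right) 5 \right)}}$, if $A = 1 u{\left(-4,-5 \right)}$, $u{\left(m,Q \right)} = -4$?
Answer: $\frac{1}{36} \approx 0.027778$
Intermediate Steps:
$g{\left(Z \right)} = 4 - Z$
$A = -4$ ($A = 1 \left(-4\right) = -4$)
$U{\left(r,B \right)} = 16 - 4 r$ ($U{\left(r,B \right)} = - 4 \left(0 + \left(r - 4\right)\right) = - 4 \left(0 + \left(-4 + r\right)\right) = - 4 \left(-4 + r\right) = 16 - 4 r$)
$\frac{1}{U{\left(1 \cdot 1^{-1} \left(-3 + g{\left(6 \right)}\right),\left(-3\right) \left(-4\right) 5 \right)}} = \frac{1}{16 - 4 \cdot 1 \cdot 1^{-1} \left(-3 + \left(4 - 6\right)\right)} = \frac{1}{16 - 4 \cdot 1 \cdot 1 \left(-3 + \left(4 - 6\right)\right)} = \frac{1}{16 - 4 \cdot 1 \left(-3 - 2\right)} = \frac{1}{16 - 4 \cdot 1 \left(-5\right)} = \frac{1}{16 - -20} = \frac{1}{16 + 20} = \frac{1}{36}$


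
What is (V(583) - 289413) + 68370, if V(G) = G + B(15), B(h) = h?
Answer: -220445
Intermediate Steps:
V(G) = 15 + G (V(G) = G + 15 = 15 + G)
(V(583) - 289413) + 68370 = ((15 + 583) - 289413) + 68370 = (598 - 289413) + 68370 = -288815 + 68370 = -220445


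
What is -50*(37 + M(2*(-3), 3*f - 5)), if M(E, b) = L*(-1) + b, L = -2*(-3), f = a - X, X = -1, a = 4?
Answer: -2050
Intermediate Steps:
f = 5 (f = 4 - 1*(-1) = 4 + 1 = 5)
L = 6
M(E, b) = -6 + b (M(E, b) = 6*(-1) + b = -6 + b)
-50*(37 + M(2*(-3), 3*f - 5)) = -50*(37 + (-6 + (3*5 - 5))) = -50*(37 + (-6 + (15 - 5))) = -50*(37 + (-6 + 10)) = -50*(37 + 4) = -50*41 = -2050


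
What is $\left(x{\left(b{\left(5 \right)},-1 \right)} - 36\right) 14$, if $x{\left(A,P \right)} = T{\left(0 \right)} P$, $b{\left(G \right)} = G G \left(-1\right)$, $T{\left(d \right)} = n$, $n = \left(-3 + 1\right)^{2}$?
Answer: $-560$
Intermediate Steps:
$n = 4$ ($n = \left(-2\right)^{2} = 4$)
$T{\left(d \right)} = 4$
$b{\left(G \right)} = - G^{2}$ ($b{\left(G \right)} = G^{2} \left(-1\right) = - G^{2}$)
$x{\left(A,P \right)} = 4 P$
$\left(x{\left(b{\left(5 \right)},-1 \right)} - 36\right) 14 = \left(4 \left(-1\right) - 36\right) 14 = \left(-4 - 36\right) 14 = \left(-40\right) 14 = -560$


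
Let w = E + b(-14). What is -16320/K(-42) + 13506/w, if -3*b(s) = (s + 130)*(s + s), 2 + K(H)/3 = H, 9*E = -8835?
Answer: 285926/1111 ≈ 257.36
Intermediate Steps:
E = -2945/3 (E = (1/9)*(-8835) = -2945/3 ≈ -981.67)
K(H) = -6 + 3*H
b(s) = -2*s*(130 + s)/3 (b(s) = -(s + 130)*(s + s)/3 = -(130 + s)*2*s/3 = -2*s*(130 + s)/3)
w = 101 (w = -2945/3 - 2/3*(-14)*(130 - 14) = -2945/3 - 2/3*(-14)*116 = -2945/3 + 3248/3 = 101)
-16320/K(-42) + 13506/w = -16320/(-6 + 3*(-42)) + 13506/101 = -16320/(-6 - 126) + 13506*(1/101) = -16320/(-132) + 13506/101 = -16320*(-1/132) + 13506/101 = 1360/11 + 13506/101 = 285926/1111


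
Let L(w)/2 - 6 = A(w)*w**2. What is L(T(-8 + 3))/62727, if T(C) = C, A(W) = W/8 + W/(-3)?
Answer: 769/752724 ≈ 0.0010216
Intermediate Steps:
A(W) = -5*W/24 (A(W) = W*(1/8) + W*(-1/3) = W/8 - W/3 = -5*W/24)
L(w) = 12 - 5*w**3/12 (L(w) = 12 + 2*((-5*w/24)*w**2) = 12 + 2*(-5*w**3/24) = 12 - 5*w**3/12)
L(T(-8 + 3))/62727 = (12 - 5*(-8 + 3)**3/12)/62727 = (12 - 5/12*(-5)**3)*(1/62727) = (12 - 5/12*(-125))*(1/62727) = (12 + 625/12)*(1/62727) = (769/12)*(1/62727) = 769/752724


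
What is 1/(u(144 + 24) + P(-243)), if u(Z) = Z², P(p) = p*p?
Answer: 1/87273 ≈ 1.1458e-5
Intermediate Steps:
P(p) = p²
1/(u(144 + 24) + P(-243)) = 1/((144 + 24)² + (-243)²) = 1/(168² + 59049) = 1/(28224 + 59049) = 1/87273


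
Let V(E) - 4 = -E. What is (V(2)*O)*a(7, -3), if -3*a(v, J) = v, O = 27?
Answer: -126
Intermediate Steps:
a(v, J) = -v/3
V(E) = 4 - E
(V(2)*O)*a(7, -3) = ((4 - 1*2)*27)*(-1/3*7) = ((4 - 2)*27)*(-7/3) = (2*27)*(-7/3) = 54*(-7/3) = -126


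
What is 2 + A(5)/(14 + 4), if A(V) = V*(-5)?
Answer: 11/18 ≈ 0.61111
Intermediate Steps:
A(V) = -5*V
2 + A(5)/(14 + 4) = 2 + (-5*5)/(14 + 4) = 2 - 25/18 = 11/18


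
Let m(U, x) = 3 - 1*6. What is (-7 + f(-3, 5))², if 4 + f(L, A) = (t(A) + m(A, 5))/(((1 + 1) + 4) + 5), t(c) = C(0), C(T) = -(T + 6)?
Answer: 16900/121 ≈ 139.67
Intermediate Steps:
C(T) = -6 - T (C(T) = -(6 + T) = -6 - T)
t(c) = -6 (t(c) = -6 - 1*0 = -6 + 0 = -6)
m(U, x) = -3 (m(U, x) = 3 - 6 = -3)
f(L, A) = -53/11 (f(L, A) = -4 + (-6 - 3)/(((1 + 1) + 4) + 5) = -4 - 9/((2 + 4) + 5) = -4 - 9/(6 + 5) = -4 - 9/11 = -53/11)
(-7 + f(-3, 5))² = (-7 - 53/11)² = (-130/11)² = 16900/121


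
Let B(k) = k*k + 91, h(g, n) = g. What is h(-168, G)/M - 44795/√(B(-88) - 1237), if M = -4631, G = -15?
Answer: 168/4631 - 44795*√6598/6598 ≈ -551.44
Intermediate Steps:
B(k) = 91 + k² (B(k) = k² + 91 = 91 + k²)
h(-168, G)/M - 44795/√(B(-88) - 1237) = -168/(-4631) - 44795/√((91 + (-88)²) - 1237) = -168*(-1/4631) - 44795/√((91 + 7744) - 1237) = 168/4631 - 44795/√(7835 - 1237) = 168/4631 - 44795*√6598/6598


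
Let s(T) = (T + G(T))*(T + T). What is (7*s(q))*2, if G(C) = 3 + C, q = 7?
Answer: 3332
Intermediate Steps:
s(T) = 2*T*(3 + 2*T) (s(T) = (T + (3 + T))*(T + T) = (3 + 2*T)*(2*T) = 2*T*(3 + 2*T))
(7*s(q))*2 = (7*(2*7*(3 + 2*7)))*2 = (7*(2*7*(3 + 14)))*2 = (7*(2*7*17))*2 = (7*238)*2 = 1666*2 = 3332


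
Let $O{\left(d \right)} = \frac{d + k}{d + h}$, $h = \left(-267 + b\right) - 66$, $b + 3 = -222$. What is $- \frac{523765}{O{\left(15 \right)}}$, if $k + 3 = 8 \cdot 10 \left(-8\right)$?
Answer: $- \frac{284404395}{628} \approx -4.5287 \cdot 10^{5}$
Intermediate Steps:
$b = -225$ ($b = -3 - 222 = -225$)
$k = -643$ ($k = -3 + 8 \cdot 10 \left(-8\right) = -3 + 80 \left(-8\right) = -3 - 640 = -643$)
$h = -558$ ($h = \left(-267 - 225\right) - 66 = -492 + \left(-97 + 31\right) = -492 - 66 = -558$)
$O{\left(d \right)} = \frac{-643 + d}{-558 + d}$ ($O{\left(d \right)} = \frac{d - 643}{d - 558} = \frac{-643 + d}{-558 + d}$)
$- \frac{523765}{O{\left(15 \right)}} = - \frac{523765}{\frac{1}{-558 + 15} \left(-643 + 15\right)} = - \frac{523765}{\frac{1}{-543} \left(-628\right)} = - \frac{523765}{\left(- \frac{1}{543}\right) \left(-628\right)} = - \frac{523765}{\frac{628}{543}} = \left(-523765\right) \frac{543}{628} = - \frac{284404395}{628}$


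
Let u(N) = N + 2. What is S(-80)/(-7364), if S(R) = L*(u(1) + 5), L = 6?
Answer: -12/1841 ≈ -0.0065182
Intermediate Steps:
u(N) = 2 + N
S(R) = 48 (S(R) = 6*((2 + 1) + 5) = 6*(3 + 5) = 6*8 = 48)
S(-80)/(-7364) = 48/(-7364) = 48*(-1/7364) = -12/1841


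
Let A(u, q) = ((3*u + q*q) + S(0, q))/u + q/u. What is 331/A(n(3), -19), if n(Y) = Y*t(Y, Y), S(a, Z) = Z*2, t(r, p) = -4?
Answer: -993/67 ≈ -14.821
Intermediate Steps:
S(a, Z) = 2*Z
n(Y) = -4*Y (n(Y) = Y*(-4) = -4*Y)
A(u, q) = q/u + (q² + 2*q + 3*u)/u (A(u, q) = ((3*u + q*q) + 2*q)/u + q/u = ((3*u + q²) + 2*q)/u + q/u = ((q² + 3*u) + 2*q)/u + q/u = (q² + 2*q + 3*u)/u + q/u = q/u + (q² + 2*q + 3*u)/u)
331/A(n(3), -19) = 331/((((-19)² + 3*(-19) + 3*(-4*3))/((-4*3)))) = 331/(((361 - 57 + 3*(-12))/(-12))) = 331/((-(361 - 57 - 36)/12)) = 331/((-1/12*268)) = 331/(-67/3) = 331*(-3/67) = -993/67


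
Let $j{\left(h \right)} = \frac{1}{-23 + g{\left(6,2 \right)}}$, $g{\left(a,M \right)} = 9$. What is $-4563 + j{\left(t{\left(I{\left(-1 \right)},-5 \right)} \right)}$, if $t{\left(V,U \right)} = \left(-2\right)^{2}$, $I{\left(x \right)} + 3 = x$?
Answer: $- \frac{63883}{14} \approx -4563.1$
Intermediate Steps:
$I{\left(x \right)} = -3 + x$
$t{\left(V,U \right)} = 4$
$j{\left(h \right)} = - \frac{1}{14}$ ($j{\left(h \right)} = \frac{1}{-23 + 9} = \frac{1}{-14} = - \frac{1}{14}$)
$-4563 + j{\left(t{\left(I{\left(-1 \right)},-5 \right)} \right)} = -4563 - \frac{1}{14} = - \frac{63883}{14}$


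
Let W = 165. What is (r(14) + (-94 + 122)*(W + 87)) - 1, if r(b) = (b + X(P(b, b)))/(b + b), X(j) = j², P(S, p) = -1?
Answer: 197555/28 ≈ 7055.5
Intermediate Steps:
r(b) = (1 + b)/(2*b) (r(b) = (b + (-1)²)/(b + b) = (b + 1)/((2*b)) = (1 + b)*(1/(2*b)) = (1 + b)/(2*b))
(r(14) + (-94 + 122)*(W + 87)) - 1 = ((½)*(1 + 14)/14 + (-94 + 122)*(165 + 87)) - 1 = ((½)*(1/14)*15 + 28*252) - 1 = (15/28 + 7056) - 1 = 197583/28 - 1 = 197555/28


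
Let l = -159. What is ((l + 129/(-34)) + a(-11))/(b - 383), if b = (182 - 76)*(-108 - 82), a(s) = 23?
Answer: 4753/697782 ≈ 0.0068116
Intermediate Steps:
b = -20140 (b = 106*(-190) = -20140)
((l + 129/(-34)) + a(-11))/(b - 383) = ((-159 + 129/(-34)) + 23)/(-20140 - 383) = ((-159 + 129*(-1/34)) + 23)/(-20523) = ((-159 - 129/34) + 23)*(-1/20523) = (-5535/34 + 23)*(-1/20523) = -4753/34*(-1/20523) = 4753/697782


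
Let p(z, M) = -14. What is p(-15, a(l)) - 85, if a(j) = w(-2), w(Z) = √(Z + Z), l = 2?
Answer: -99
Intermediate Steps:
w(Z) = √2*√Z (w(Z) = √(2*Z) = √2*√Z)
a(j) = 2*I (a(j) = √2*√(-2) = √2*(I*√2) = 2*I)
p(-15, a(l)) - 85 = -14 - 85 = -99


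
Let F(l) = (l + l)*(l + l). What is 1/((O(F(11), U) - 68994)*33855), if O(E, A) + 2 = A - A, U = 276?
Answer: -1/2335859580 ≈ -4.2811e-10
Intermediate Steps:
F(l) = 4*l**2 (F(l) = (2*l)*(2*l) = 4*l**2)
O(E, A) = -2 (O(E, A) = -2 + (A - A) = -2 + 0 = -2)
1/((O(F(11), U) - 68994)*33855) = 1/(-2 - 68994*33855) = (1/33855)/(-68996) = -1/68996*1/33855 = -1/2335859580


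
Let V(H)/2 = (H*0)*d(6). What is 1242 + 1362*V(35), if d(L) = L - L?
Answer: 1242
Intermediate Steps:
d(L) = 0
V(H) = 0 (V(H) = 2*((H*0)*0) = 2*(0*0) = 2*0 = 0)
1242 + 1362*V(35) = 1242 + 1362*0 = 1242 + 0 = 1242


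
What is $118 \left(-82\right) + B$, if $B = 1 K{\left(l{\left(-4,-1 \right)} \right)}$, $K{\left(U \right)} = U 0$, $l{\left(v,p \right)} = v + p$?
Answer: $-9676$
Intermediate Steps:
$l{\left(v,p \right)} = p + v$
$K{\left(U \right)} = 0$
$B = 0$ ($B = 1 \cdot 0 = 0$)
$118 \left(-82\right) + B = 118 \left(-82\right) + 0 = -9676 + 0 = -9676$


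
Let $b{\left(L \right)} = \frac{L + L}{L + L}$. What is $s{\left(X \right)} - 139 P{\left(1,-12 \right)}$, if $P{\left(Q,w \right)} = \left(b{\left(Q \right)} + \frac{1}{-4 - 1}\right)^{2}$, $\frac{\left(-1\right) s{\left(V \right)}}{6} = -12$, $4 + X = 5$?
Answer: $- \frac{424}{25} \approx -16.96$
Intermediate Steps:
$X = 1$ ($X = -4 + 5 = 1$)
$s{\left(V \right)} = 72$ ($s{\left(V \right)} = \left(-6\right) \left(-12\right) = 72$)
$b{\left(L \right)} = 1$ ($b{\left(L \right)} = \frac{2 L}{2 L} = 2 L \frac{1}{2 L} = 1$)
$P{\left(Q,w \right)} = \frac{16}{25}$ ($P{\left(Q,w \right)} = \left(1 + \frac{1}{-4 - 1}\right)^{2} = \left(1 + \frac{1}{-5}\right)^{2} = \left(1 - \frac{1}{5}\right)^{2} = \left(\frac{4}{5}\right)^{2} = \frac{16}{25}$)
$s{\left(X \right)} - 139 P{\left(1,-12 \right)} = 72 - \frac{2224}{25} = - \frac{424}{25}$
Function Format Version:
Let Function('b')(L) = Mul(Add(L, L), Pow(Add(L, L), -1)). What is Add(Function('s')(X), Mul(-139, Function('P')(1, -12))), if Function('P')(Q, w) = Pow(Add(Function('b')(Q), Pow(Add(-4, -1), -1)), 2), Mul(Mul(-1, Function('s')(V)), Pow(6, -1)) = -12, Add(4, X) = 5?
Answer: Rational(-424, 25) ≈ -16.960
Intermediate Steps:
X = 1 (X = Add(-4, 5) = 1)
Function('s')(V) = 72 (Function('s')(V) = Mul(-6, -12) = 72)
Function('b')(L) = 1 (Function('b')(L) = Mul(Mul(2, L), Pow(Mul(2, L), -1)) = Mul(Mul(2, L), Mul(Rational(1, 2), Pow(L, -1))) = 1)
Function('P')(Q, w) = Rational(16, 25) (Function('P')(Q, w) = Pow(Add(1, Pow(Add(-4, -1), -1)), 2) = Pow(Add(1, Pow(-5, -1)), 2) = Pow(Add(1, Rational(-1, 5)), 2) = Pow(Rational(4, 5), 2) = Rational(16, 25))
Add(Function('s')(X), Mul(-139, Function('P')(1, -12))) = Add(72, Mul(-139, Rational(16, 25))) = Add(72, Rational(-2224, 25)) = Rational(-424, 25)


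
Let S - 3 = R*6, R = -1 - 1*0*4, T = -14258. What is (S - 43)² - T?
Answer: 16374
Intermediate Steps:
R = -1 (R = -1 + 0*4 = -1 + 0 = -1)
S = -3 (S = 3 - 1*6 = 3 - 6 = -3)
(S - 43)² - T = (-3 - 43)² - 1*(-14258) = (-46)² + 14258 = 2116 + 14258 = 16374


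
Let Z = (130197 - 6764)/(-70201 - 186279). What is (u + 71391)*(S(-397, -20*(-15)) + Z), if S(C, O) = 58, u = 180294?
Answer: 106084558737/7328 ≈ 1.4477e+7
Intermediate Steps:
Z = -123433/256480 (Z = 123433/(-256480) = 123433*(-1/256480) = -123433/256480 ≈ -0.48126)
(u + 71391)*(S(-397, -20*(-15)) + Z) = (180294 + 71391)*(58 - 123433/256480) = 251685*(14752407/256480) = 106084558737/7328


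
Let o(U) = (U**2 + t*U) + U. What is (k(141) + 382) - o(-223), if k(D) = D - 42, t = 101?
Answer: -26502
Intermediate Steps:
k(D) = -42 + D
o(U) = U**2 + 102*U (o(U) = (U**2 + 101*U) + U = U**2 + 102*U)
(k(141) + 382) - o(-223) = ((-42 + 141) + 382) - (-223)*(102 - 223) = (99 + 382) - (-223)*(-121) = 481 - 1*26983 = 481 - 26983 = -26502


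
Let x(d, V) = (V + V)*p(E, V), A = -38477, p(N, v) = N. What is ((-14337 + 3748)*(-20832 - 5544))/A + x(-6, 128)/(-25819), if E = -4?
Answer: -7211090184568/993437663 ≈ -7258.7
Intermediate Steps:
x(d, V) = -8*V (x(d, V) = (V + V)*(-4) = (2*V)*(-4) = -8*V)
((-14337 + 3748)*(-20832 - 5544))/A + x(-6, 128)/(-25819) = ((-14337 + 3748)*(-20832 - 5544))/(-38477) - 8*128/(-25819) = -10589*(-26376)*(-1/38477) - 1024*(-1/25819) = 279295464*(-1/38477) + 1024/25819 = -279295464/38477 + 1024/25819 = -7211090184568/993437663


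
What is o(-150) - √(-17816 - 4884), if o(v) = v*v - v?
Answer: 22650 - 10*I*√227 ≈ 22650.0 - 150.67*I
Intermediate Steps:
o(v) = v² - v
o(-150) - √(-17816 - 4884) = -150*(-1 - 150) - √(-17816 - 4884) = -150*(-151) - √(-22700) = 22650 - 10*I*√227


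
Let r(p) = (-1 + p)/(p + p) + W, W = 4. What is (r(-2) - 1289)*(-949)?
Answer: 4875013/4 ≈ 1.2188e+6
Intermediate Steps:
r(p) = 4 + (-1 + p)/(2*p) (r(p) = (-1 + p)/(p + p) + 4 = (-1 + p)/((2*p)) + 4 = (-1 + p)*(1/(2*p)) + 4 = (-1 + p)/(2*p) + 4 = 4 + (-1 + p)/(2*p))
(r(-2) - 1289)*(-949) = ((½)*(-1 + 9*(-2))/(-2) - 1289)*(-949) = ((½)*(-½)*(-1 - 18) - 1289)*(-949) = ((½)*(-½)*(-19) - 1289)*(-949) = (19/4 - 1289)*(-949) = -5137/4*(-949) = 4875013/4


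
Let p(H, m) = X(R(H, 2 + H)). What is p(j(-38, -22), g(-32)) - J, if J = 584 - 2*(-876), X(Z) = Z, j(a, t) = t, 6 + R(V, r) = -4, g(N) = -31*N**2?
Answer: -2346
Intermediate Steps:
R(V, r) = -10 (R(V, r) = -6 - 4 = -10)
p(H, m) = -10
J = 2336 (J = 584 + 1752 = 2336)
p(j(-38, -22), g(-32)) - J = -10 - 1*2336 = -10 - 2336 = -2346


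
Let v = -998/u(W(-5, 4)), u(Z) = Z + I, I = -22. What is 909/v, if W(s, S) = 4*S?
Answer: 2727/499 ≈ 5.4649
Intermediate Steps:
u(Z) = -22 + Z (u(Z) = Z - 22 = -22 + Z)
v = 499/3 (v = -998/(-22 + 4*4) = -998/(-22 + 16) = -998/(-6) = -998*(-⅙) = 499/3 ≈ 166.33)
909/v = 909/(499/3) = 909*(3/499) = 2727/499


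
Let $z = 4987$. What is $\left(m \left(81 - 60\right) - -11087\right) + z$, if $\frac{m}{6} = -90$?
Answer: $4734$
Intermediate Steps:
$m = -540$ ($m = 6 \left(-90\right) = -540$)
$\left(m \left(81 - 60\right) - -11087\right) + z = \left(- 540 \left(81 - 60\right) - -11087\right) + 4987 = \left(\left(-540\right) 21 + \left(\left(-1950 + 1776\right) + 11261\right)\right) + 4987 = \left(-11340 + \left(-174 + 11261\right)\right) + 4987 = \left(-11340 + 11087\right) + 4987 = -253 + 4987 = 4734$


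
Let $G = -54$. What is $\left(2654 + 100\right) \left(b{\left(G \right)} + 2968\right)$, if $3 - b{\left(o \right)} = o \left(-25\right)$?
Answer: $4464234$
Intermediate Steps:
$b{\left(o \right)} = 3 + 25 o$ ($b{\left(o \right)} = 3 - o \left(-25\right) = 3 - - 25 o = 3 + 25 o$)
$\left(2654 + 100\right) \left(b{\left(G \right)} + 2968\right) = \left(2654 + 100\right) \left(\left(3 + 25 \left(-54\right)\right) + 2968\right) = 2754 \left(\left(3 - 1350\right) + 2968\right) = 2754 \left(-1347 + 2968\right) = 2754 \cdot 1621 = 4464234$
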